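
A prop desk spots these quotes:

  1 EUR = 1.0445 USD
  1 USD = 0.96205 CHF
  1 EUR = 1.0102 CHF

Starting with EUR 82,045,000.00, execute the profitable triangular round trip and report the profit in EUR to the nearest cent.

Profit: EUR 435,900.78

Profitable loop is EUR → CHF → USD → EUR:
EUR 82,045,000.00 × 1.0102 = CHF 82,881,859.00
CHF 82,881,859.00 ÷ 0.96205 = USD 86,151,300.87
USD 86,151,300.87 ÷ 1.0445 = EUR 82,480,900.78
Profit = EUR 82,480,900.78 − EUR 82,045,000.00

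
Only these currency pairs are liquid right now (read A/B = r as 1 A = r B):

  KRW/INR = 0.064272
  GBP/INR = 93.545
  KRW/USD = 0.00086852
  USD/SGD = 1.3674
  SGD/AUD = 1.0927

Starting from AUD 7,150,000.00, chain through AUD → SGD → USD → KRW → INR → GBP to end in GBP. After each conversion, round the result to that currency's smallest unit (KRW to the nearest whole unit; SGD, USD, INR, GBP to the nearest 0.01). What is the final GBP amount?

AUD 7,150,000.00 ÷ 1.0927 = SGD 6,543,424.54
SGD 6,543,424.54 ÷ 1.3674 = USD 4,785,303.89
USD 4,785,303.89 ÷ 0.00086852 = KRW 5,509,722,160
KRW 5,509,722,160 × 0.064272 = INR 354,120,862.67
INR 354,120,862.67 ÷ 93.545 = GBP 3,785,566.97

GBP 3,785,566.97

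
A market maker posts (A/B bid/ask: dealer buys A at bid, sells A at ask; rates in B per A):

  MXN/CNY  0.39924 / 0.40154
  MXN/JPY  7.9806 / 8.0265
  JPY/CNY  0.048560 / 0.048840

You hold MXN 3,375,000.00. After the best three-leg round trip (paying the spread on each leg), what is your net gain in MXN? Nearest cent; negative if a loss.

Best loop MXN → CNY → JPY → MXN:
MXN 3,375,000.00 × 0.39924 (sell MXN at bid) = CNY 1,347,435.00
CNY 1,347,435.00 ÷ 0.048840 (buy JPY at ask) = JPY 27,588,759
JPY 27,588,759 ÷ 8.0265 (buy MXN at ask) = MXN 3,437,209.15

Net profit: MXN 62,209.15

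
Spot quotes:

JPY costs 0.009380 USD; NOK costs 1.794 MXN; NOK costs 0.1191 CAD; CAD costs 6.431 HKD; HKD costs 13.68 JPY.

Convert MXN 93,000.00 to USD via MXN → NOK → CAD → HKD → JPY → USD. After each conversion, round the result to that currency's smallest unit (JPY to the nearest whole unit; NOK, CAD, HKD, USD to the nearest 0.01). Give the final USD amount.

USD 5,094.94

MXN 93,000.00 ÷ 1.794 = NOK 51,839.46
NOK 51,839.46 × 0.1191 = CAD 6,174.08
CAD 6,174.08 × 6.431 = HKD 39,705.51
HKD 39,705.51 × 13.68 = JPY 543,171
JPY 543,171 × 0.009380 = USD 5,094.94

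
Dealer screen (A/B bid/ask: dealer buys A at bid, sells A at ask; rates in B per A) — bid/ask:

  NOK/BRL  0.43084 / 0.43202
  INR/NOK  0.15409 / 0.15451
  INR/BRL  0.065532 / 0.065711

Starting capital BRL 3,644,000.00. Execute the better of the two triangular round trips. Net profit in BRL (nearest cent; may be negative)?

Best loop BRL → INR → NOK → BRL:
BRL 3,644,000.00 ÷ 0.065711 (buy INR at ask) = INR 55,454,946.66
INR 55,454,946.66 × 0.15409 (sell INR at bid) = NOK 8,545,052.73
NOK 8,545,052.73 × 0.43084 (sell NOK at bid) = BRL 3,681,550.52

Net profit: BRL 37,550.52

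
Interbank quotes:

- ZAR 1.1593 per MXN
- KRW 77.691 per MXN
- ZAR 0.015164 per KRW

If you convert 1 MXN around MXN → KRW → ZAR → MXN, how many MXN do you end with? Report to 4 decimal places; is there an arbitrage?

Around MXN → KRW → ZAR → MXN: 1 × 77.691 × 0.015164 ÷ 1.1593 = 1.016222
Product > 1; profitable direction is MXN → KRW → ZAR → MXN.

1.0162 (arbitrage exists)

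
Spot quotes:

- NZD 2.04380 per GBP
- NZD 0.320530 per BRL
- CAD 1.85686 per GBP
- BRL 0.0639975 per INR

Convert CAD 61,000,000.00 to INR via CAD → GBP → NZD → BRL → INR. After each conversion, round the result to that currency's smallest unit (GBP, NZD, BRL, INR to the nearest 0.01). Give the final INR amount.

CAD 61,000,000.00 ÷ 1.85686 = GBP 32,851,157.33
GBP 32,851,157.33 × 2.04380 = NZD 67,141,195.35
NZD 67,141,195.35 ÷ 0.320530 = BRL 209,469,301.94
BRL 209,469,301.94 ÷ 0.0639975 = INR 3,273,085,697.72

INR 3,273,085,697.72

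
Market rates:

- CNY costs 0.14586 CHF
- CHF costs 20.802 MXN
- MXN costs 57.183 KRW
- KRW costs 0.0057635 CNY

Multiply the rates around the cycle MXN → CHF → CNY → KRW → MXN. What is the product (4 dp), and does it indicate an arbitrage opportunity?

1.0000 (no arbitrage)

Around MXN → CHF → CNY → KRW → MXN: 1 ÷ 20.802 ÷ 0.14586 ÷ 0.0057635 ÷ 57.183 = 1.000013
Product ≈ 1 (deviation 0.001%, within rounding noise).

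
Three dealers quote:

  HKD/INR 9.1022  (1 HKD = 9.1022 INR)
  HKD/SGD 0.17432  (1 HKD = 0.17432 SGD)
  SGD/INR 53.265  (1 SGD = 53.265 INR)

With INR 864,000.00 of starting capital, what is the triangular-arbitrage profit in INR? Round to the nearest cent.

Profit: INR 17,366.46

Profitable loop is INR → HKD → SGD → INR:
INR 864,000.00 ÷ 9.1022 = HKD 94,922.11
HKD 94,922.11 × 0.17432 = SGD 16,546.82
SGD 16,546.82 × 53.265 = INR 881,366.46
Profit = INR 881,366.46 − INR 864,000.00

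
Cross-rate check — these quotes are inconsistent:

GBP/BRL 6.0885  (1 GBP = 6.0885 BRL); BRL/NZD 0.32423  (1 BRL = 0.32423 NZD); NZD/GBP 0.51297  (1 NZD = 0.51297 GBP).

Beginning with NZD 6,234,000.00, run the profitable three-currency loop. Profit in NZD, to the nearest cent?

Profit: NZD 78,803.51

Profitable loop is NZD → GBP → BRL → NZD:
NZD 6,234,000.00 × 0.51297 = GBP 3,197,854.98
GBP 3,197,854.98 × 6.0885 = BRL 19,470,140.05
BRL 19,470,140.05 × 0.32423 = NZD 6,312,803.51
Profit = NZD 6,312,803.51 − NZD 6,234,000.00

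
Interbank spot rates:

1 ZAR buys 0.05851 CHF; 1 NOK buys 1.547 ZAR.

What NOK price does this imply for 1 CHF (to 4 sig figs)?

1 CHF ÷ 0.05851 = 17.0911 ZAR
17.0911 ZAR ÷ 1.547 = 11.0479 NOK

CHF/NOK = 11.05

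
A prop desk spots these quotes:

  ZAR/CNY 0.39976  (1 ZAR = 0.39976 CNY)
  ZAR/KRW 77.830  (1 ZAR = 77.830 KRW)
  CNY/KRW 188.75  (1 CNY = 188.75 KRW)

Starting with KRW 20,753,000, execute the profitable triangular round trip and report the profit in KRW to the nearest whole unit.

Profitable loop is KRW → CNY → ZAR → KRW:
KRW 20,753,000 ÷ 188.75 = CNY 109,949.67
CNY 109,949.67 ÷ 0.39976 = ZAR 275,039.20
ZAR 275,039.20 × 77.830 = KRW 21,406,301
Profit = KRW 21,406,301 − KRW 20,753,000

Profit: KRW 653,301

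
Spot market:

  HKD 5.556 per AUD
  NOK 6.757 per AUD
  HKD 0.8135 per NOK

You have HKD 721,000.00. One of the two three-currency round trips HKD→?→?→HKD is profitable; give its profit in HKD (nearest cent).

Profit: HKD 7,762.51

Profitable loop is HKD → NOK → AUD → HKD:
HKD 721,000.00 ÷ 0.8135 = NOK 886,293.79
NOK 886,293.79 ÷ 6.757 = AUD 131,166.76
AUD 131,166.76 × 5.556 = HKD 728,762.51
Profit = HKD 728,762.51 − HKD 721,000.00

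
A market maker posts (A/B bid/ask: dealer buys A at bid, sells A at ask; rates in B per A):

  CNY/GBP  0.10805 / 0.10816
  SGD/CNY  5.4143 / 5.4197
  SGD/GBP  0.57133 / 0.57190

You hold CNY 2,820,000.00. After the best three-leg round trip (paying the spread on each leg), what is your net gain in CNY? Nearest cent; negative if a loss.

Best loop CNY → GBP → SGD → CNY:
CNY 2,820,000.00 × 0.10805 (sell CNY at bid) = GBP 304,701.00
GBP 304,701.00 ÷ 0.57190 (buy SGD at ask) = SGD 532,787.20
SGD 532,787.20 × 5.4143 (sell SGD at bid) = CNY 2,884,669.74

Net profit: CNY 64,669.74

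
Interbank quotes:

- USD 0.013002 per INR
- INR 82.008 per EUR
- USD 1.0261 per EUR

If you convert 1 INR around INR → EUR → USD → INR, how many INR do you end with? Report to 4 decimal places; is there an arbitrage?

Around INR → EUR → USD → INR: 1 ÷ 82.008 × 1.0261 ÷ 0.013002 = 0.962328
Product < 1; profitable direction is INR → USD → EUR → INR.

0.9623 (arbitrage exists)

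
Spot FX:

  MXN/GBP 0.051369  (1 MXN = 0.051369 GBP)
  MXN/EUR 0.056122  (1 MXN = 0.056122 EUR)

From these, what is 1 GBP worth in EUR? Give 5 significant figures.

GBP/EUR = 1.0925

1 GBP ÷ 0.051369 = 19.467 MXN
19.467 MXN × 0.056122 = 1.09253 EUR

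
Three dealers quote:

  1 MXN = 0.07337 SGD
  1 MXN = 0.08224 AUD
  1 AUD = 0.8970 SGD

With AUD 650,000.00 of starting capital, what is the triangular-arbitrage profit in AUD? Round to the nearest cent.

Profit: AUD 3,537.30

Profitable loop is AUD → SGD → MXN → AUD:
AUD 650,000.00 × 0.8970 = SGD 583,050.00
SGD 583,050.00 ÷ 0.07337 = MXN 7,946,708.46
MXN 7,946,708.46 × 0.08224 = AUD 653,537.30
Profit = AUD 653,537.30 − AUD 650,000.00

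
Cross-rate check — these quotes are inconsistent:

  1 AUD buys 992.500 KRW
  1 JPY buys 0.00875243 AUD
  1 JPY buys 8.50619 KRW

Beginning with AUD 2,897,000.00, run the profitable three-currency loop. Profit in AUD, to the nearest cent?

Profit: AUD 61,506.84

Profitable loop is AUD → KRW → JPY → AUD:
AUD 2,897,000.00 × 992.500 = KRW 2,875,272,500
KRW 2,875,272,500 ÷ 8.50619 = JPY 338,021,194
JPY 338,021,194 × 0.00875243 = AUD 2,958,506.84
Profit = AUD 2,958,506.84 − AUD 2,897,000.00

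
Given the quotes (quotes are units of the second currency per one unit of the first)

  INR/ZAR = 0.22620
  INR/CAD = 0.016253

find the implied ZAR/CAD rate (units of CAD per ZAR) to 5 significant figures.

1 ZAR ÷ 0.22620 = 4.42087 INR
4.42087 INR × 0.016253 = 0.0718523 CAD

ZAR/CAD = 0.071852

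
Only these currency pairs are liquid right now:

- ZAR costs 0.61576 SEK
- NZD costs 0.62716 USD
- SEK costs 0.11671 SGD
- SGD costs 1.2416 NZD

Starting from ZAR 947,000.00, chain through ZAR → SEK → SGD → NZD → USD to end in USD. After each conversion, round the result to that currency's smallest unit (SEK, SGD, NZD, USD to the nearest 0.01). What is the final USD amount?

USD 52,994.36

ZAR 947,000.00 × 0.61576 = SEK 583,124.72
SEK 583,124.72 × 0.11671 = SGD 68,056.49
SGD 68,056.49 × 1.2416 = NZD 84,498.94
NZD 84,498.94 × 0.62716 = USD 52,994.36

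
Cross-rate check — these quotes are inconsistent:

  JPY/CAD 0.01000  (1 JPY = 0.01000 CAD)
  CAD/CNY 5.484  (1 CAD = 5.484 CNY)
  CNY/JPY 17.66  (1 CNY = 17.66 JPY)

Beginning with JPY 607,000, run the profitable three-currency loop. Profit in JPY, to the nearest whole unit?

Profit: JPY 19,759

Profitable loop is JPY → CNY → CAD → JPY:
JPY 607,000 ÷ 17.66 = CNY 34,371.46
CNY 34,371.46 ÷ 5.484 = CAD 6,267.59
CAD 6,267.59 ÷ 0.01000 = JPY 626,759
Profit = JPY 626,759 − JPY 607,000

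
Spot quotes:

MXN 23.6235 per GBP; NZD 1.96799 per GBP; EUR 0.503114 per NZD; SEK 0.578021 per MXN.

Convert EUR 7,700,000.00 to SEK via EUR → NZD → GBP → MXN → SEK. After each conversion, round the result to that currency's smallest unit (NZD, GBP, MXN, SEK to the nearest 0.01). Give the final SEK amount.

SEK 106,191,387.31

EUR 7,700,000.00 ÷ 0.503114 = NZD 15,304,682.44
NZD 15,304,682.44 ÷ 1.96799 = GBP 7,776,809.05
GBP 7,776,809.05 × 23.6235 = MXN 183,715,448.59
MXN 183,715,448.59 × 0.578021 = SEK 106,191,387.31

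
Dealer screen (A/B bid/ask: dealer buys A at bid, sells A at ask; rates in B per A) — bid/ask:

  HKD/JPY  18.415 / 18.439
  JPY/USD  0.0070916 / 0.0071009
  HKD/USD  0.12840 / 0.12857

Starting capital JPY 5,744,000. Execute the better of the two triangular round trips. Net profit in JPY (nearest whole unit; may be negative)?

Net profit: JPY 90,327

Best loop JPY → USD → HKD → JPY:
JPY 5,744,000 × 0.0070916 (sell JPY at bid) = USD 40,734.15
USD 40,734.15 ÷ 0.12857 (buy HKD at ask) = HKD 316,824.69
HKD 316,824.69 × 18.415 (sell HKD at bid) = JPY 5,834,327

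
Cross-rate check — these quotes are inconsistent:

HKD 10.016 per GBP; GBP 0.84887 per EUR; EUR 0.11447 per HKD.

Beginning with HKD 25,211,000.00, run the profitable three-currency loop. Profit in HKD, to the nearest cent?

Profitable loop is HKD → GBP → EUR → HKD:
HKD 25,211,000.00 ÷ 10.016 = GBP 2,517,072.68
GBP 2,517,072.68 ÷ 0.84887 = EUR 2,965,203.96
EUR 2,965,203.96 ÷ 0.11447 = HKD 25,903,764.81
Profit = HKD 25,903,764.81 − HKD 25,211,000.00

Profit: HKD 692,764.81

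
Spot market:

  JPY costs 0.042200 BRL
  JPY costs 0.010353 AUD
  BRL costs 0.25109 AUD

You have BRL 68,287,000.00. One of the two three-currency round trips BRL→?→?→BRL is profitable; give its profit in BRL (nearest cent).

Profit: BRL 1,602,782.23

Profitable loop is BRL → AUD → JPY → BRL:
BRL 68,287,000.00 × 0.25109 = AUD 17,146,182.83
AUD 17,146,182.83 ÷ 0.010353 = JPY 1,656,155,977
JPY 1,656,155,977 × 0.042200 = BRL 69,889,782.23
Profit = BRL 69,889,782.23 − BRL 68,287,000.00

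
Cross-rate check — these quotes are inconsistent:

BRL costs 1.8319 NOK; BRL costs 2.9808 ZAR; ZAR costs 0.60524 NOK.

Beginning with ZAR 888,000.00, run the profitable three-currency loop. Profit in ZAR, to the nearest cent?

Profit: ZAR 13,683.80

Profitable loop is ZAR → BRL → NOK → ZAR:
ZAR 888,000.00 ÷ 2.9808 = BRL 297,906.60
BRL 297,906.60 × 1.8319 = NOK 545,735.10
NOK 545,735.10 ÷ 0.60524 = ZAR 901,683.80
Profit = ZAR 901,683.80 − ZAR 888,000.00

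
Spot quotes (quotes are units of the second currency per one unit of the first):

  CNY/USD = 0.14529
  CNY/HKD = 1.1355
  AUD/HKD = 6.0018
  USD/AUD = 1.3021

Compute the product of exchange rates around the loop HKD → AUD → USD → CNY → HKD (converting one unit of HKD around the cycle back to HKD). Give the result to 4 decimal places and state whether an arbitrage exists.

Around HKD → AUD → USD → CNY → HKD: 1 ÷ 6.0018 ÷ 1.3021 ÷ 0.14529 × 1.1355 = 1.000059
Product ≈ 1 (deviation 0.006%, within rounding noise).

1.0001 (no arbitrage)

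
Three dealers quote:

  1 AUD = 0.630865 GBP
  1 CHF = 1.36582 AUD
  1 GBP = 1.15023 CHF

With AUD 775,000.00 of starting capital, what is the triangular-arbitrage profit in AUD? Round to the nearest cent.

Profit: AUD 6,964.63

Profitable loop is AUD → CHF → GBP → AUD:
AUD 775,000.00 ÷ 1.36582 = CHF 567,424.70
CHF 567,424.70 ÷ 1.15023 = GBP 493,314.12
GBP 493,314.12 ÷ 0.630865 = AUD 781,964.63
Profit = AUD 781,964.63 − AUD 775,000.00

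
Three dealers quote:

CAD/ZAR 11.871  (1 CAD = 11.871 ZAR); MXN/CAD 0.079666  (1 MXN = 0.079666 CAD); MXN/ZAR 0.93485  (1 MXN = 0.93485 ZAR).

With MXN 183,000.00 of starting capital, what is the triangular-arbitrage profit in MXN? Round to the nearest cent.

Profit: MXN 2,126.88

Profitable loop is MXN → CAD → ZAR → MXN:
MXN 183,000.00 × 0.079666 = CAD 14,578.88
CAD 14,578.88 × 11.871 = ZAR 173,065.86
ZAR 173,065.86 ÷ 0.93485 = MXN 185,126.88
Profit = MXN 185,126.88 − MXN 183,000.00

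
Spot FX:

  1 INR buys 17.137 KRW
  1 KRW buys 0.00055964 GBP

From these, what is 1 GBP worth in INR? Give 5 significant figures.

GBP/INR = 104.27

1 GBP ÷ 0.00055964 = 1786.86 KRW
1786.86 KRW ÷ 17.137 = 104.269 INR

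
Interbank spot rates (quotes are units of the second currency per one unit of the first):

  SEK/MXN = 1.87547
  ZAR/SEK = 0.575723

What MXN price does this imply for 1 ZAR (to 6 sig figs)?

ZAR/MXN = 1.07975

1 ZAR × 0.575723 = 0.575723 SEK
0.575723 SEK × 1.87547 = 1.07975 MXN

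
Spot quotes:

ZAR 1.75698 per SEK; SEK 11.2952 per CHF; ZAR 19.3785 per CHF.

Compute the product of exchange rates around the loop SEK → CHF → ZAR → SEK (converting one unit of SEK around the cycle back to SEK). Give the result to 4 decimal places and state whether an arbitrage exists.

Around SEK → CHF → ZAR → SEK: 1 ÷ 11.2952 × 19.3785 ÷ 1.75698 = 0.976471
Product < 1; profitable direction is SEK → ZAR → CHF → SEK.

0.9765 (arbitrage exists)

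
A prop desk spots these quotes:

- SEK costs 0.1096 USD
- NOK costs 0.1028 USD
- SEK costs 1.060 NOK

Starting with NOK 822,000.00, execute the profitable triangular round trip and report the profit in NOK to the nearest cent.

Profit: NOK 4,767.49

Profitable loop is NOK → SEK → USD → NOK:
NOK 822,000.00 ÷ 1.060 = SEK 775,471.70
SEK 775,471.70 × 0.1096 = USD 84,991.70
USD 84,991.70 ÷ 0.1028 = NOK 826,767.49
Profit = NOK 826,767.49 − NOK 822,000.00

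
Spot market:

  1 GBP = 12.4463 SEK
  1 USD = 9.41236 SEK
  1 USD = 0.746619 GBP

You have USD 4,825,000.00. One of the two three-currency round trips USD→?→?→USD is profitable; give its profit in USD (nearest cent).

Profit: USD 62,159.86

Profitable loop is USD → SEK → GBP → USD:
USD 4,825,000.00 × 9.41236 = SEK 45,414,637.00
SEK 45,414,637.00 ÷ 12.4463 = GBP 3,648,846.40
GBP 3,648,846.40 ÷ 0.746619 = USD 4,887,159.86
Profit = USD 4,887,159.86 − USD 4,825,000.00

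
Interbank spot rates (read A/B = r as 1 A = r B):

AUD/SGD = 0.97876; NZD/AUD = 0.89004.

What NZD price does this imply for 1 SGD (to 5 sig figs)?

1 SGD ÷ 0.97876 = 1.0217 AUD
1.0217 AUD ÷ 0.89004 = 1.14793 NZD

SGD/NZD = 1.1479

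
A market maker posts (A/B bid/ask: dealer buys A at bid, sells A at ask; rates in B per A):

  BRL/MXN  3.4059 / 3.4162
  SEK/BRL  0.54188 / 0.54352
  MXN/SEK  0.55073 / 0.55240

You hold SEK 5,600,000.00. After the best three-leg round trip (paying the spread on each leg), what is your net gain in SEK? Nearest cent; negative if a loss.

Best loop SEK → BRL → MXN → SEK:
SEK 5,600,000.00 × 0.54188 (sell SEK at bid) = BRL 3,034,528.00
BRL 3,034,528.00 × 3.4059 (sell BRL at bid) = MXN 10,335,298.92
MXN 10,335,298.92 × 0.55073 (sell MXN at bid) = SEK 5,691,959.17

Net profit: SEK 91,959.17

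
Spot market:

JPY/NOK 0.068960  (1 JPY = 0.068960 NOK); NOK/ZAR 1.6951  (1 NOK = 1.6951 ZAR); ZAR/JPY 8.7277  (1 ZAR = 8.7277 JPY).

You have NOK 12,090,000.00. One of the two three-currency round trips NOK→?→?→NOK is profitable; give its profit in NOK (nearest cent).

Profit: NOK 244,418.71

Profitable loop is NOK → ZAR → JPY → NOK:
NOK 12,090,000.00 × 1.6951 = ZAR 20,493,759.00
ZAR 20,493,759.00 × 8.7277 = JPY 178,863,380
JPY 178,863,380 × 0.068960 = NOK 12,334,418.71
Profit = NOK 12,334,418.71 − NOK 12,090,000.00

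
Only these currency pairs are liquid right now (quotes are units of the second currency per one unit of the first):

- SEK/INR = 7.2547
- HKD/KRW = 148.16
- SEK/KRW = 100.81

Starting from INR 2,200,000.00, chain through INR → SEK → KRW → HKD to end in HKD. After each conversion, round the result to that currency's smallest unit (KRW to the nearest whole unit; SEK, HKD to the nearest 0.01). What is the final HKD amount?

HKD 206,336.41

INR 2,200,000.00 ÷ 7.2547 = SEK 303,251.69
SEK 303,251.69 × 100.81 = KRW 30,570,803
KRW 30,570,803 ÷ 148.16 = HKD 206,336.41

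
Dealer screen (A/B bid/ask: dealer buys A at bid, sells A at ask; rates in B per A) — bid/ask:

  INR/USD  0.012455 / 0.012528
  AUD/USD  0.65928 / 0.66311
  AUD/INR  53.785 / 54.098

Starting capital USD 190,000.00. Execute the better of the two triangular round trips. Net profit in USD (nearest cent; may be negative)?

Best loop USD → AUD → INR → USD:
USD 190,000.00 ÷ 0.66311 (buy AUD at ask) = AUD 286,528.63
AUD 286,528.63 × 53.785 (sell AUD at bid) = INR 15,410,942.38
INR 15,410,942.38 × 0.012455 (sell INR at bid) = USD 191,943.29

Net profit: USD 1,943.29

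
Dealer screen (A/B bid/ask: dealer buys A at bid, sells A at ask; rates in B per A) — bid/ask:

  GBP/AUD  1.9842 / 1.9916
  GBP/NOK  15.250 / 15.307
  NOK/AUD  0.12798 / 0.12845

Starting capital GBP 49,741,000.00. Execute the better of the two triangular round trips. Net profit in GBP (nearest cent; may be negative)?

Net profit: GBP 455,769.31

Best loop GBP → AUD → NOK → GBP:
GBP 49,741,000.00 × 1.9842 (sell GBP at bid) = AUD 98,696,092.20
AUD 98,696,092.20 ÷ 0.12845 (buy NOK at ask) = NOK 768,361,947.84
NOK 768,361,947.84 ÷ 15.307 (buy GBP at ask) = GBP 50,196,769.31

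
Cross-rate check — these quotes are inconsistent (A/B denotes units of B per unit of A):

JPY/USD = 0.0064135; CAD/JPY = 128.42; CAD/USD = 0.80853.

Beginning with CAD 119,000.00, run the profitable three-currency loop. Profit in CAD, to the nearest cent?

Profitable loop is CAD → JPY → USD → CAD:
CAD 119,000.00 × 128.42 = JPY 15,281,980
JPY 15,281,980 × 0.0064135 = USD 98,010.98
USD 98,010.98 ÷ 0.80853 = CAD 121,221.20
Profit = CAD 121,221.20 − CAD 119,000.00

Profit: CAD 2,221.20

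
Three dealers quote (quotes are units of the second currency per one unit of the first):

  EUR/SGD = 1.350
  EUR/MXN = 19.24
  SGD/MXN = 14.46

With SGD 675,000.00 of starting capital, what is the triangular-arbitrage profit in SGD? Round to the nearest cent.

Profitable loop is SGD → MXN → EUR → SGD:
SGD 675,000.00 × 14.46 = MXN 9,760,500.00
MXN 9,760,500.00 ÷ 19.24 = EUR 507,302.49
EUR 507,302.49 × 1.350 = SGD 684,858.37
Profit = SGD 684,858.37 − SGD 675,000.00

Profit: SGD 9,858.37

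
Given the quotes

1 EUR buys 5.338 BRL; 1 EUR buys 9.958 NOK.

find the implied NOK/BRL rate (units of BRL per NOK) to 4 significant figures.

NOK/BRL = 0.5361

1 NOK ÷ 9.958 = 0.100422 EUR
0.100422 EUR × 5.338 = 0.536051 BRL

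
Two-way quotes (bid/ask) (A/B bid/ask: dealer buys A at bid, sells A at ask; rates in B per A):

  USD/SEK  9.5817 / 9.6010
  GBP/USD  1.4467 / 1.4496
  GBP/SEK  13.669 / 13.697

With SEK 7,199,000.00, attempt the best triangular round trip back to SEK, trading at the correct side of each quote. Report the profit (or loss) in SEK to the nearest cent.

Best loop SEK → GBP → USD → SEK:
SEK 7,199,000.00 ÷ 13.697 (buy GBP at ask) = GBP 525,589.55
GBP 525,589.55 × 1.4467 (sell GBP at bid) = USD 760,370.39
USD 760,370.39 × 9.5817 (sell USD at bid) = SEK 7,285,641.01

Net profit: SEK 86,641.01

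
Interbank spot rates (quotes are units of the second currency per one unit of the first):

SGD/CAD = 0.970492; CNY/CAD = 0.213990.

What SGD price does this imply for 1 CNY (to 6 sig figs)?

1 CNY × 0.213990 = 0.21399 CAD
0.21399 CAD ÷ 0.970492 = 0.220496 SGD

CNY/SGD = 0.220496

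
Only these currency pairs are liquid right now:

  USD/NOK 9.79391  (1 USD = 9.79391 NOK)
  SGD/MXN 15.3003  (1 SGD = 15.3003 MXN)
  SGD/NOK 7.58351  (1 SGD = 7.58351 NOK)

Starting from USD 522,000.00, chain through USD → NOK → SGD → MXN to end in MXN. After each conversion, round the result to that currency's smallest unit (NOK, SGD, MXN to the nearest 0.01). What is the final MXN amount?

MXN 10,314,692.65

USD 522,000.00 × 9.79391 = NOK 5,112,421.02
NOK 5,112,421.02 ÷ 7.58351 = SGD 674,149.70
SGD 674,149.70 × 15.3003 = MXN 10,314,692.65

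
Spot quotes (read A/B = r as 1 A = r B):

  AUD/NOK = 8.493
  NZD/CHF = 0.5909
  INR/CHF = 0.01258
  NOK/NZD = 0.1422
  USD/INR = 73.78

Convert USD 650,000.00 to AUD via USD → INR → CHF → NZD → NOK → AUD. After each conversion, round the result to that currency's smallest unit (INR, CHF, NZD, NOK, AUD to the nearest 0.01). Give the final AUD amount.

AUD 845,391.62

USD 650,000.00 × 73.78 = INR 47,957,000.00
INR 47,957,000.00 × 0.01258 = CHF 603,299.06
CHF 603,299.06 ÷ 0.5909 = NZD 1,020,983.35
NZD 1,020,983.35 ÷ 0.1422 = NOK 7,179,911.04
NOK 7,179,911.04 ÷ 8.493 = AUD 845,391.62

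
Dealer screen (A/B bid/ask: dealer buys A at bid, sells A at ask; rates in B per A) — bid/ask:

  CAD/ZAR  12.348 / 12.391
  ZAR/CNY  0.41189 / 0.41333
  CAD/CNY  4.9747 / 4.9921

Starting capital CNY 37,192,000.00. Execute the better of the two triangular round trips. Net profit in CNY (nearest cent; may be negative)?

Net profit: CNY 699,703.10

Best loop CNY → CAD → ZAR → CNY:
CNY 37,192,000.00 ÷ 4.9921 (buy CAD at ask) = CAD 7,450,171.27
CAD 7,450,171.27 × 12.348 (sell CAD at bid) = ZAR 91,994,714.85
ZAR 91,994,714.85 × 0.41189 (sell ZAR at bid) = CNY 37,891,703.10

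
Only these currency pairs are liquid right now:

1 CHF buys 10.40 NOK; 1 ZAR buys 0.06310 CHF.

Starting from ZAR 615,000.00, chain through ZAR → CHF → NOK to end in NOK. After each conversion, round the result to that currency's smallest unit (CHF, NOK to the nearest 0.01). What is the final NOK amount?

ZAR 615,000.00 × 0.06310 = CHF 38,806.50
CHF 38,806.50 × 10.40 = NOK 403,587.60

NOK 403,587.60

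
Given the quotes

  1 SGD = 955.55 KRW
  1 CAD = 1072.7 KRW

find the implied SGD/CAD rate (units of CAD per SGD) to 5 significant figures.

SGD/CAD = 0.89079

1 SGD × 955.55 = 955.55 KRW
955.55 KRW ÷ 1072.7 = 0.89079 CAD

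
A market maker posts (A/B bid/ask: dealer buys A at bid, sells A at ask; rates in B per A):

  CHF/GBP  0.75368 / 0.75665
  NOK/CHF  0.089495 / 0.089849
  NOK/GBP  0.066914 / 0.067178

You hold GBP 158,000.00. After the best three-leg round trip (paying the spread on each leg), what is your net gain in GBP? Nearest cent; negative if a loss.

Best loop GBP → NOK → CHF → GBP:
GBP 158,000.00 ÷ 0.067178 (buy NOK at ask) = NOK 2,351,960.46
NOK 2,351,960.46 × 0.089495 (sell NOK at bid) = CHF 210,488.70
CHF 210,488.70 × 0.75368 (sell CHF at bid) = GBP 158,641.12

Net profit: GBP 641.12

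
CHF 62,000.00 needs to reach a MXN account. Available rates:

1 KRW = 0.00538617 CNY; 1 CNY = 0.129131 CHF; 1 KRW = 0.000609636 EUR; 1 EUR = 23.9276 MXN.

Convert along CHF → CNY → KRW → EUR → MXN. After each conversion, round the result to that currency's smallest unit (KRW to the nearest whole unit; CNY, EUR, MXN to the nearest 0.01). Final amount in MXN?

MXN 1,300,321.97

CHF 62,000.00 ÷ 0.129131 = CNY 480,132.58
CNY 480,132.58 ÷ 0.00538617 = KRW 89,141,743
KRW 89,141,743 × 0.000609636 = EUR 54,344.02
EUR 54,344.02 × 23.9276 = MXN 1,300,321.97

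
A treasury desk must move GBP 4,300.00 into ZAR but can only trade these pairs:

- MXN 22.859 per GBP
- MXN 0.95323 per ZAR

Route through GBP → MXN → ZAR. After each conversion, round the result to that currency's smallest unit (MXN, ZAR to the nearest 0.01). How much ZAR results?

GBP 4,300.00 × 22.859 = MXN 98,293.70
MXN 98,293.70 ÷ 0.95323 = ZAR 103,116.46

ZAR 103,116.46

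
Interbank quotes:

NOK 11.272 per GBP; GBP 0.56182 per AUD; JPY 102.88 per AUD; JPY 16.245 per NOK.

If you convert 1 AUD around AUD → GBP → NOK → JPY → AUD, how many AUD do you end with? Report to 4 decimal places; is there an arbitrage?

1.0000 (no arbitrage)

Around AUD → GBP → NOK → JPY → AUD: 1 × 0.56182 × 11.272 × 16.245 ÷ 102.88 = 0.999970
Product ≈ 1 (deviation 0.003%, within rounding noise).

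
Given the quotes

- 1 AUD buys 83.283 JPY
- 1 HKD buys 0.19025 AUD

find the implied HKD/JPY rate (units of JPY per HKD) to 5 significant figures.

1 HKD × 0.19025 = 0.19025 AUD
0.19025 AUD × 83.283 = 15.8446 JPY

HKD/JPY = 15.845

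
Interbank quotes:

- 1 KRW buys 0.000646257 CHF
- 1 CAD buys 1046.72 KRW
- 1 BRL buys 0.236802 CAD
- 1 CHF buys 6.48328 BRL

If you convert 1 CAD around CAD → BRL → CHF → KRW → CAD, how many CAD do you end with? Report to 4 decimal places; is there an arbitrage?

Around CAD → BRL → CHF → KRW → CAD: 1 ÷ 0.236802 ÷ 6.48328 ÷ 0.000646257 ÷ 1046.72 = 0.962906
Product < 1; profitable direction is CAD → KRW → CHF → BRL → CAD.

0.9629 (arbitrage exists)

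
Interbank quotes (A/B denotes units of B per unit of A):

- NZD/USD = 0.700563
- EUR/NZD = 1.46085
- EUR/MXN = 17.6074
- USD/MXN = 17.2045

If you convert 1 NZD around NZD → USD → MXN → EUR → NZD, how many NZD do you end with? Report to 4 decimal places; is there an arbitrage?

1.0000 (no arbitrage)

Around NZD → USD → MXN → EUR → NZD: 1 × 0.700563 × 17.2045 ÷ 17.6074 × 1.46085 = 0.999999
Product ≈ 1 (deviation 0.000%, within rounding noise).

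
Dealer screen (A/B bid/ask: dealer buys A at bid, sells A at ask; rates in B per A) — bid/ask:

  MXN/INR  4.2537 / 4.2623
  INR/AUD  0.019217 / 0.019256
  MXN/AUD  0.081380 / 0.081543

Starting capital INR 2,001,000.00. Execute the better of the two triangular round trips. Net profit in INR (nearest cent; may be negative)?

Net profit: INR 4,916.50

Best loop INR → AUD → MXN → INR:
INR 2,001,000.00 × 0.019217 (sell INR at bid) = AUD 38,453.22
AUD 38,453.22 ÷ 0.081543 (buy MXN at ask) = MXN 471,569.81
MXN 471,569.81 × 4.2537 (sell MXN at bid) = INR 2,005,916.50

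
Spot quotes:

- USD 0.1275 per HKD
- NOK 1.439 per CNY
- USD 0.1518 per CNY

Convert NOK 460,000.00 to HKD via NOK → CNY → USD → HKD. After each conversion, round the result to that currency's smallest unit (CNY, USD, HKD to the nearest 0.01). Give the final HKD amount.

NOK 460,000.00 ÷ 1.439 = CNY 319,666.44
CNY 319,666.44 × 0.1518 = USD 48,525.37
USD 48,525.37 ÷ 0.1275 = HKD 380,591.14

HKD 380,591.14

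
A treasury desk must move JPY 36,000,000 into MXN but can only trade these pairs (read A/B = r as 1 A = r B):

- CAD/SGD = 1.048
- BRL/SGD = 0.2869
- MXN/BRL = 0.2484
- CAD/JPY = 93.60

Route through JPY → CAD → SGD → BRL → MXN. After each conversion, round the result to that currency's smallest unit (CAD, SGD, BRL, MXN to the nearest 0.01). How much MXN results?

MXN 5,655,952.98

JPY 36,000,000 ÷ 93.60 = CAD 384,615.38
CAD 384,615.38 × 1.048 = SGD 403,076.92
SGD 403,076.92 ÷ 0.2869 = BRL 1,404,938.72
BRL 1,404,938.72 ÷ 0.2484 = MXN 5,655,952.98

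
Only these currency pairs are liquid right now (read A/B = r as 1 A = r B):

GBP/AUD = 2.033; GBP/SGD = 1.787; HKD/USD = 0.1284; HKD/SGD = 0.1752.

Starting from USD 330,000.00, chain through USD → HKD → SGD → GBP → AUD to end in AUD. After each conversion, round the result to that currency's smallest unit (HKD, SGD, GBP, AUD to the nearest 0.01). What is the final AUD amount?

USD 330,000.00 ÷ 0.1284 = HKD 2,570,093.46
HKD 2,570,093.46 × 0.1752 = SGD 450,280.37
SGD 450,280.37 ÷ 1.787 = GBP 251,975.58
GBP 251,975.58 × 2.033 = AUD 512,266.35

AUD 512,266.35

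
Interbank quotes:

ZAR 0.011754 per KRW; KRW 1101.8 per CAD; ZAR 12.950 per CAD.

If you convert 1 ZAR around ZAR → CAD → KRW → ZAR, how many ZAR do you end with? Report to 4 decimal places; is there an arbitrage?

Around ZAR → CAD → KRW → ZAR: 1 ÷ 12.950 × 1101.8 × 0.011754 = 1.000043
Product ≈ 1 (deviation 0.004%, within rounding noise).

1.0000 (no arbitrage)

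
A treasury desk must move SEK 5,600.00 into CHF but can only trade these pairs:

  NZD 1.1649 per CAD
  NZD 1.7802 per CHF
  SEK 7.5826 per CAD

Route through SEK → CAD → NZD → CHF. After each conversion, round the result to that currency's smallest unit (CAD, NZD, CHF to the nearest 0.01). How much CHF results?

CHF 483.27

SEK 5,600.00 ÷ 7.5826 = CAD 738.53
CAD 738.53 × 1.1649 = NZD 860.31
NZD 860.31 ÷ 1.7802 = CHF 483.27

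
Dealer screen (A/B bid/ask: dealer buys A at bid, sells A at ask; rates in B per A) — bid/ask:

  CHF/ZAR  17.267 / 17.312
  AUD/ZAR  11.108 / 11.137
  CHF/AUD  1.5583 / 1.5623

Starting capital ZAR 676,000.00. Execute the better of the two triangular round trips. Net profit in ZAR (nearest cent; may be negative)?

Best loop ZAR → CHF → AUD → ZAR:
ZAR 676,000.00 ÷ 17.312 (buy CHF at ask) = CHF 39,048.06
CHF 39,048.06 × 1.5583 (sell CHF at bid) = AUD 60,848.59
AUD 60,848.59 × 11.108 (sell AUD at bid) = ZAR 675,906.14

Net result: ZAR -93.86 (no profitable arbitrage after spreads)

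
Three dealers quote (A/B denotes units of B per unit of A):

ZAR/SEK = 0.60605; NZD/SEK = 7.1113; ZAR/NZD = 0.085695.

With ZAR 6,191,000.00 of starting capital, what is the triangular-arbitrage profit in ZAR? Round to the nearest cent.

Profit: ZAR 34,250.50

Profitable loop is ZAR → NZD → SEK → ZAR:
ZAR 6,191,000.00 × 0.085695 = NZD 530,537.74
NZD 530,537.74 × 7.1113 = SEK 3,772,813.07
SEK 3,772,813.07 ÷ 0.60605 = ZAR 6,225,250.50
Profit = ZAR 6,225,250.50 − ZAR 6,191,000.00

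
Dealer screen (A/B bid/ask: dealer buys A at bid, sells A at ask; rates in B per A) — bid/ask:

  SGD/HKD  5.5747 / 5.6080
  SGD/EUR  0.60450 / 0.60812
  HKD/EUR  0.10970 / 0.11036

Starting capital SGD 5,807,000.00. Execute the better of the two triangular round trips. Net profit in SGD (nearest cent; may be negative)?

Best loop SGD → HKD → EUR → SGD:
SGD 5,807,000.00 × 5.5747 (sell SGD at bid) = HKD 32,372,282.90
HKD 32,372,282.90 × 0.10970 (sell HKD at bid) = EUR 3,551,239.43
EUR 3,551,239.43 ÷ 0.60812 (buy SGD at ask) = SGD 5,839,701.76

Net profit: SGD 32,701.76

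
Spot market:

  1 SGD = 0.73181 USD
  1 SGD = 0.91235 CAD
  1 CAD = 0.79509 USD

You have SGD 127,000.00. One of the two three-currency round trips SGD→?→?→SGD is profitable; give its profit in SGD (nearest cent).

Profitable loop is SGD → USD → CAD → SGD:
SGD 127,000.00 × 0.73181 = USD 92,939.87
USD 92,939.87 ÷ 0.79509 = CAD 116,892.26
CAD 116,892.26 ÷ 0.91235 = SGD 128,122.17
Profit = SGD 128,122.17 − SGD 127,000.00

Profit: SGD 1,122.17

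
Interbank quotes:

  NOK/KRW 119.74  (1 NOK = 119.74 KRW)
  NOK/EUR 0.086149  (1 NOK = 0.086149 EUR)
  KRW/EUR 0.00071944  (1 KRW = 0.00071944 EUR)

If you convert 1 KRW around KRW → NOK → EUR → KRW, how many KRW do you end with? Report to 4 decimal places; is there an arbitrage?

1.0000 (no arbitrage)

Around KRW → NOK → EUR → KRW: 1 ÷ 119.74 × 0.086149 ÷ 0.00071944 = 1.000038
Product ≈ 1 (deviation 0.004%, within rounding noise).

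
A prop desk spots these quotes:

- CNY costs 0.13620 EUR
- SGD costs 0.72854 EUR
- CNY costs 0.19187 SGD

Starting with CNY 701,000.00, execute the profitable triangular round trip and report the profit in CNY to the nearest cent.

Profit: CNY 18,451.28

Profitable loop is CNY → SGD → EUR → CNY:
CNY 701,000.00 × 0.19187 = SGD 134,500.87
SGD 134,500.87 × 0.72854 = EUR 97,989.26
EUR 97,989.26 ÷ 0.13620 = CNY 719,451.28
Profit = CNY 719,451.28 − CNY 701,000.00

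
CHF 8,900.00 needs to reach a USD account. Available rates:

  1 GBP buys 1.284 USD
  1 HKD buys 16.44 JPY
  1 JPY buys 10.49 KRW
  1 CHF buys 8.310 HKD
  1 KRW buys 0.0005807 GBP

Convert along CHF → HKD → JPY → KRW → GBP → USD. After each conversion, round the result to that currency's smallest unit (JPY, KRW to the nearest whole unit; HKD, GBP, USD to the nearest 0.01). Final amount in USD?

CHF 8,900.00 × 8.310 = HKD 73,959.00
HKD 73,959.00 × 16.44 = JPY 1,215,886
JPY 1,215,886 × 10.49 = KRW 12,754,644
KRW 12,754,644 × 0.0005807 = GBP 7,406.62
GBP 7,406.62 × 1.284 = USD 9,510.10

USD 9,510.10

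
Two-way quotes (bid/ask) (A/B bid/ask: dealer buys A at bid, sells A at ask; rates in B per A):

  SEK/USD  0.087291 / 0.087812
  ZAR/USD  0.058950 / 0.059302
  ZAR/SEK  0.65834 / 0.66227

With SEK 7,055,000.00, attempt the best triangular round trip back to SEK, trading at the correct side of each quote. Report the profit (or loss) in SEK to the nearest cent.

Best loop SEK → ZAR → USD → SEK:
SEK 7,055,000.00 ÷ 0.66227 (buy ZAR at ask) = ZAR 10,652,754.92
ZAR 10,652,754.92 × 0.058950 (sell ZAR at bid) = USD 627,979.90
USD 627,979.90 ÷ 0.087812 (buy SEK at ask) = SEK 7,151,413.27

Net profit: SEK 96,413.27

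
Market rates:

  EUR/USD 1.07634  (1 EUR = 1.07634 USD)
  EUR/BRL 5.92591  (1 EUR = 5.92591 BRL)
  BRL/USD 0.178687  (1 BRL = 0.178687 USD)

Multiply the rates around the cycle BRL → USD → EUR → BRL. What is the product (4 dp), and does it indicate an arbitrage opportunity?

Around BRL → USD → EUR → BRL: 1 × 0.178687 ÷ 1.07634 × 5.92591 = 0.983781
Product < 1; profitable direction is BRL → EUR → USD → BRL.

0.9838 (arbitrage exists)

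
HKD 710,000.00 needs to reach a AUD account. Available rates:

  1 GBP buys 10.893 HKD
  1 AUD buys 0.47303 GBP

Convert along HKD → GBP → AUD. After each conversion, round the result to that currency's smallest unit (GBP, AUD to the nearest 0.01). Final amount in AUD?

AUD 137,791.41

HKD 710,000.00 ÷ 10.893 = GBP 65,179.47
GBP 65,179.47 ÷ 0.47303 = AUD 137,791.41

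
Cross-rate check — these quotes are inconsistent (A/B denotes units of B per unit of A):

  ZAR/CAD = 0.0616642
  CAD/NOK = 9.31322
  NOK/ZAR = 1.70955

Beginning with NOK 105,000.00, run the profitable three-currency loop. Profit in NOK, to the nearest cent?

Profitable loop is NOK → CAD → ZAR → NOK:
NOK 105,000.00 ÷ 9.31322 = CAD 11,274.30
CAD 11,274.30 ÷ 0.0616642 = ZAR 182,833.74
ZAR 182,833.74 ÷ 1.70955 = NOK 106,948.46
Profit = NOK 106,948.46 − NOK 105,000.00

Profit: NOK 1,948.46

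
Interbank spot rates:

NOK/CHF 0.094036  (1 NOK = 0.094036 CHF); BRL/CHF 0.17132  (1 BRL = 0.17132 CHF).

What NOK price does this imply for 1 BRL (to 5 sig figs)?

1 BRL × 0.17132 = 0.17132 CHF
0.17132 CHF ÷ 0.094036 = 1.82186 NOK

BRL/NOK = 1.8219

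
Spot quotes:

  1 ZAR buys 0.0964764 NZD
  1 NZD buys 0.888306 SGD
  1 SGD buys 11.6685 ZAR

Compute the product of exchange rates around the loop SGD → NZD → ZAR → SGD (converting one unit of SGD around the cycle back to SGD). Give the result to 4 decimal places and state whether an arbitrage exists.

1.0000 (no arbitrage)

Around SGD → NZD → ZAR → SGD: 1 ÷ 0.888306 ÷ 0.0964764 ÷ 11.6685 = 1.000003
Product ≈ 1 (deviation 0.000%, within rounding noise).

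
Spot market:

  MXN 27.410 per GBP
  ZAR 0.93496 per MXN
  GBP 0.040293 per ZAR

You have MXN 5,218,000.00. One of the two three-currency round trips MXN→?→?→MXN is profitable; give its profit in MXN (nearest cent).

Profit: MXN 170,101.21

Profitable loop is MXN → ZAR → GBP → MXN:
MXN 5,218,000.00 × 0.93496 = ZAR 4,878,621.28
ZAR 4,878,621.28 × 0.040293 = GBP 196,574.29
GBP 196,574.29 × 27.410 = MXN 5,388,101.21
Profit = MXN 5,388,101.21 − MXN 5,218,000.00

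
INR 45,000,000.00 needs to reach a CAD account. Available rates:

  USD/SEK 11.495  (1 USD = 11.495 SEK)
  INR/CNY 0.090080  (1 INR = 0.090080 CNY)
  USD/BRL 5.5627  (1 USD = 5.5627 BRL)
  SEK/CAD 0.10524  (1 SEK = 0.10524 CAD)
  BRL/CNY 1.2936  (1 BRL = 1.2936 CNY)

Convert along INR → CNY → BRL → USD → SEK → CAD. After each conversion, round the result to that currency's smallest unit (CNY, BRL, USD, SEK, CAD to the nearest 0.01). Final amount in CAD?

CAD 681,467.37

INR 45,000,000.00 × 0.090080 = CNY 4,053,600.00
CNY 4,053,600.00 ÷ 1.2936 = BRL 3,133,580.71
BRL 3,133,580.71 ÷ 5.5627 = USD 563,320.10
USD 563,320.10 × 11.495 = SEK 6,475,364.55
SEK 6,475,364.55 × 0.10524 = CAD 681,467.37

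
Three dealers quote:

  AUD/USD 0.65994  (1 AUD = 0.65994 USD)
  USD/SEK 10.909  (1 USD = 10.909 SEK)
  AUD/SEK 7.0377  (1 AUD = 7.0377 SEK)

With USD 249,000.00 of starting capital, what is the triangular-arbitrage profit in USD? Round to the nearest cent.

Profitable loop is USD → SEK → AUD → USD:
USD 249,000.00 × 10.909 = SEK 2,716,341.00
SEK 2,716,341.00 ÷ 7.0377 = AUD 385,969.99
AUD 385,969.99 × 0.65994 = USD 254,717.04
Profit = USD 254,717.04 − USD 249,000.00

Profit: USD 5,717.04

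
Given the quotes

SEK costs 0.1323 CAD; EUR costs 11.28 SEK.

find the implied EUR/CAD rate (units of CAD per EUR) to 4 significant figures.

EUR/CAD = 1.492

1 EUR × 11.28 = 11.28 SEK
11.28 SEK × 0.1323 = 1.49234 CAD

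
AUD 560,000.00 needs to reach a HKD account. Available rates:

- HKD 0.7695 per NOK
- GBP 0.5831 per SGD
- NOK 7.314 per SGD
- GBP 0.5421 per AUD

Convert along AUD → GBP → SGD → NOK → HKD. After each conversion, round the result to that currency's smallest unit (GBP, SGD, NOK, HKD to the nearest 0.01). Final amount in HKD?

AUD 560,000.00 × 0.5421 = GBP 303,576.00
GBP 303,576.00 ÷ 0.5831 = SGD 520,624.25
SGD 520,624.25 × 7.314 = NOK 3,807,845.76
NOK 3,807,845.76 × 0.7695 = HKD 2,930,137.31

HKD 2,930,137.31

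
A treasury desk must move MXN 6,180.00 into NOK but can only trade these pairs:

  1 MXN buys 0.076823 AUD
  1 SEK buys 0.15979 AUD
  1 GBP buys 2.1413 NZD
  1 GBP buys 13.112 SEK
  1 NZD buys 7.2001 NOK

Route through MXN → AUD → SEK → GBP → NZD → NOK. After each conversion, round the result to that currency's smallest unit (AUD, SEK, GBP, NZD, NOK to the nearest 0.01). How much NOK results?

NOK 3,493.63

MXN 6,180.00 × 0.076823 = AUD 474.77
AUD 474.77 ÷ 0.15979 = SEK 2,971.21
SEK 2,971.21 ÷ 13.112 = GBP 226.60
GBP 226.60 × 2.1413 = NZD 485.22
NZD 485.22 × 7.2001 = NOK 3,493.63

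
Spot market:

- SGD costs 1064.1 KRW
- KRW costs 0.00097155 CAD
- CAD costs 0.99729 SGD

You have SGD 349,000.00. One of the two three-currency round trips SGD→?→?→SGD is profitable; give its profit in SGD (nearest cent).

Profitable loop is SGD → KRW → CAD → SGD:
SGD 349,000.00 × 1064.1 = KRW 371,370,900
KRW 371,370,900 × 0.00097155 = CAD 360,805.40
CAD 360,805.40 × 0.99729 = SGD 359,827.62
Profit = SGD 359,827.62 − SGD 349,000.00

Profit: SGD 10,827.62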